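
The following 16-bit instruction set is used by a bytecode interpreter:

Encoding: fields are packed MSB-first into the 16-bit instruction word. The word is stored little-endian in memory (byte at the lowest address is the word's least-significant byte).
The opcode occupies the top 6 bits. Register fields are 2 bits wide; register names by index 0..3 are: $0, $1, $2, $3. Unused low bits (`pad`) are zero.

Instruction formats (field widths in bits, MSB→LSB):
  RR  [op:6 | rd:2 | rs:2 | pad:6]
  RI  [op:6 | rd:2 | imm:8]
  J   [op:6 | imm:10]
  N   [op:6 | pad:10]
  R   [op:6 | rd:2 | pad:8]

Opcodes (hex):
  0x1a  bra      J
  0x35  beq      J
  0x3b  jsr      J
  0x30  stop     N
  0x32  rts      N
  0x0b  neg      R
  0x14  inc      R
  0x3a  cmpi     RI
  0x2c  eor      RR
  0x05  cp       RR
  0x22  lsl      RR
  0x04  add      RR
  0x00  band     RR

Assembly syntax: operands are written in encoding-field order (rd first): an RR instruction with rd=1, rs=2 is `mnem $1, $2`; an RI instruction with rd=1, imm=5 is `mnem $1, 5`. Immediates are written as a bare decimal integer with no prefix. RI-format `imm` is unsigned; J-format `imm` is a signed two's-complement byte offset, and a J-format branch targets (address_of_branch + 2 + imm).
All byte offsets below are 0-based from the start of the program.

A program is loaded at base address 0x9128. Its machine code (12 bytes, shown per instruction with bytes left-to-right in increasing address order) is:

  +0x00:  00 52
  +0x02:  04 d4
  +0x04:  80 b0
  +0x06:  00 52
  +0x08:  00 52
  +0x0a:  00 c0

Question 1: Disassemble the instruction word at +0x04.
eor $0, $2

off 0x04: read 80 b0 as little → 0xb080
  op=0xb080>>10=0x2c ⇒ eor (RR)
  rd@[9:8]=0x0 ⇒ $0
  rs@[7:6]=0x2 ⇒ $2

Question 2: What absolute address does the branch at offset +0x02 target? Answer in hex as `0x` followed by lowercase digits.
@+02  little-endian(04 d4) = 0xd404
  op=0xd404>>10=0x35 ⇒ beq (J)
  imm: (w>>0)&0x3ff=0x4 → 4
  target = base 0x9128 + off 0x02 + 2 + imm 4 = 0x9130

0x9130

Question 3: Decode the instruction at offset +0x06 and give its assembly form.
[06] 00 52 → 0x5200
  opcode bits[15:10]=0x14: inc/R
  rd: (w>>8)&0x3=0x2 → $2

inc $2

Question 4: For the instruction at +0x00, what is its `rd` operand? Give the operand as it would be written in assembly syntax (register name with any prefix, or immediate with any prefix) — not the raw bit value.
off 0x00: read 00 52 as little → 0x5200
  top 6b → 0x14 → inc [R]
  [9:8] rd=2 = $2

$2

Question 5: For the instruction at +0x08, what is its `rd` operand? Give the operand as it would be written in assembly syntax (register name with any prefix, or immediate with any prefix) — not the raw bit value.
$2

+0x08: 00 52 ⇒ word 0x5200 (little)
  top 6b → 0x14 → inc [R]
  [9:8] rd=2 = $2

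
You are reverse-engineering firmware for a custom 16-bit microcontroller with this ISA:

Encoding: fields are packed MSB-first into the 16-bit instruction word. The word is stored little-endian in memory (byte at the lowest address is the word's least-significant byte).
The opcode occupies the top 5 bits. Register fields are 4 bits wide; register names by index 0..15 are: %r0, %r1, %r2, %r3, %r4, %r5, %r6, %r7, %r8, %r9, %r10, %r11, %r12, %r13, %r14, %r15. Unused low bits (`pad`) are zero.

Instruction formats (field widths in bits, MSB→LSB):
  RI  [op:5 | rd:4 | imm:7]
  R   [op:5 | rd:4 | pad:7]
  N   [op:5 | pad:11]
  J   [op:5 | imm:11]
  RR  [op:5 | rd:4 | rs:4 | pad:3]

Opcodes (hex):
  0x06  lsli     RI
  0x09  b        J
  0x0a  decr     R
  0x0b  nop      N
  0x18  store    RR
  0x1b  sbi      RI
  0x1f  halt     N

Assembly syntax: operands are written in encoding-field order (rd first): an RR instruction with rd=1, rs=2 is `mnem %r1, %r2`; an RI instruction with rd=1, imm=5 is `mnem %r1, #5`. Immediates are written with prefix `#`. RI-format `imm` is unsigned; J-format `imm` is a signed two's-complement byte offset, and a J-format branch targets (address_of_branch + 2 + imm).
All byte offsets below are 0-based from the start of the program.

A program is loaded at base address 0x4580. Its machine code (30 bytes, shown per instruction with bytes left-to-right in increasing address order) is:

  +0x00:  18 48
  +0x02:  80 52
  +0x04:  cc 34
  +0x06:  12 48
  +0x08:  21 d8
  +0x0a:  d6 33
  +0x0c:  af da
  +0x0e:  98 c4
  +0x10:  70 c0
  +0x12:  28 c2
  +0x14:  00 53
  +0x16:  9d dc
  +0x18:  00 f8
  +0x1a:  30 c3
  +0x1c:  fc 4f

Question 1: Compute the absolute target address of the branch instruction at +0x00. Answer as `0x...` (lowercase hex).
off 0x00: read 18 48 as little → 0x4818
  op=0x4818>>11=0x9 ⇒ b (J)
  imm@[10:0]=0x18 ⇒ #24
  target = base 0x4580 + off 0x00 + 2 + imm 24 = 0x459a

0x459a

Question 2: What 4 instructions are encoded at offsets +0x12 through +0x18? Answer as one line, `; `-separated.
@+12  little-endian(28 c2) = 0xc228
  top 5b → 0x18 → store [RR]
  rd: (w>>7)&0xf=0x4 → %r4
  rs: (w>>3)&0xf=0x5 → %r5
@+14  little-endian(00 53) = 0x5300
  top 5b → 0xa → decr [R]
  rd: (w>>7)&0xf=0x6 → %r6
@+16  little-endian(9d dc) = 0xdc9d
  top 5b → 0x1b → sbi [RI]
  rd: (w>>7)&0xf=0x9 → %r9
  imm: (w>>0)&0x7f=0x1d → #29
@+18  little-endian(00 f8) = 0xf800
  top 5b → 0x1f → halt [N]

store %r4, %r5; decr %r6; sbi %r9, #29; halt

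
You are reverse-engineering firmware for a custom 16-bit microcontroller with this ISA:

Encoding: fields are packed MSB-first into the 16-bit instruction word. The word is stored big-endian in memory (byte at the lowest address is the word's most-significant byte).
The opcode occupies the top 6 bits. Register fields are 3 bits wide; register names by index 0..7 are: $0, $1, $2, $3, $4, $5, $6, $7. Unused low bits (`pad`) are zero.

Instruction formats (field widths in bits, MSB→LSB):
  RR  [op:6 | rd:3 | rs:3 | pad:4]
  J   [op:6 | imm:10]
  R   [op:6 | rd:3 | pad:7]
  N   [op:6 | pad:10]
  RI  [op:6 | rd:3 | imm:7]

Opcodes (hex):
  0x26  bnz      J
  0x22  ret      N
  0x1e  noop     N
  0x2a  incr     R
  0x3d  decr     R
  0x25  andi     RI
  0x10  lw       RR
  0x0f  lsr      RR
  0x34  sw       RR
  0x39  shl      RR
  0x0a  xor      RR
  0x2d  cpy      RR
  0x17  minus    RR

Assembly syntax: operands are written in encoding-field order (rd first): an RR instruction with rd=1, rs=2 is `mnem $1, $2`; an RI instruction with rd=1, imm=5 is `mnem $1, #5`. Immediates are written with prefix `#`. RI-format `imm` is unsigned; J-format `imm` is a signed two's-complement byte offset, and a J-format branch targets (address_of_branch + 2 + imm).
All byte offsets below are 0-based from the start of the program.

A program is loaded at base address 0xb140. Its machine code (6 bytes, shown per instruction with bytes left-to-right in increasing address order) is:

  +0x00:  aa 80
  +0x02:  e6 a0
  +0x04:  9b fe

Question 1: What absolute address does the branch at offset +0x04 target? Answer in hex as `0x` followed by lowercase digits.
0xb144

off 0x04: read 9b fe as big → 0x9bfe
  top 6b → 0x26 → bnz [J]
  [9:0] imm=1022 (s10→-2) = #-2
  target = base 0xb140 + off 0x04 + 2 + imm -2 = 0xb144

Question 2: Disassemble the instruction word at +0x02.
shl $5, $2

[02] e6 a0 → 0xe6a0
  op=0xe6a0>>10=0x39 ⇒ shl (RR)
  rd@[9:7]=0x5 ⇒ $5
  rs@[6:4]=0x2 ⇒ $2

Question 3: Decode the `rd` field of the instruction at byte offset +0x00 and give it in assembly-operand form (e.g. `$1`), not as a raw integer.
$5

off 0x00: read aa 80 as big → 0xaa80
  top 6b → 0x2a → incr [R]
  rd: (w>>7)&0x7=0x5 → $5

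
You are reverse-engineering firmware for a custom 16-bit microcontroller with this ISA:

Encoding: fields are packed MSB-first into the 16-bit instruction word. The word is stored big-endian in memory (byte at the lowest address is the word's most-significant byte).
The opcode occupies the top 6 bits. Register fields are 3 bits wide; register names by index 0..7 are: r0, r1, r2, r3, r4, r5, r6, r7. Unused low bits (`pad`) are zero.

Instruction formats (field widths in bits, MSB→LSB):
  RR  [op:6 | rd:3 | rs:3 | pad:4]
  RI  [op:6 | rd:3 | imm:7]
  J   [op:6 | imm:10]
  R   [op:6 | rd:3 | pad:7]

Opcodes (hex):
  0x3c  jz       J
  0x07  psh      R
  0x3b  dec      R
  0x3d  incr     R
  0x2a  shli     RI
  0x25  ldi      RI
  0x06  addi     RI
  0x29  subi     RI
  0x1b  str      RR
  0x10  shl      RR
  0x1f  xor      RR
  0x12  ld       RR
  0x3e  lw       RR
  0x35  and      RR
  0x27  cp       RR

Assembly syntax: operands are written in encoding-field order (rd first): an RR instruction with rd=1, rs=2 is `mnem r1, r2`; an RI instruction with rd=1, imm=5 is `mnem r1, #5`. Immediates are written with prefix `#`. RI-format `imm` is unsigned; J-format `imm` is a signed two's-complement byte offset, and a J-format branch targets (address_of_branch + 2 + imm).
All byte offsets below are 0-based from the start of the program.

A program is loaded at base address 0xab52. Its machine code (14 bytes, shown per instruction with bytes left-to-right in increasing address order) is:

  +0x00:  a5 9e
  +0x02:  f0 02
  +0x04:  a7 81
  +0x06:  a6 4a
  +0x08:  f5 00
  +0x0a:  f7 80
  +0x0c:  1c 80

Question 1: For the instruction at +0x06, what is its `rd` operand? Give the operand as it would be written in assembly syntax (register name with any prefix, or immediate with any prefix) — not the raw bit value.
r4

@+06  big-endian(a6 4a) = 0xa64a
  opcode bits[15:10]=0x29: subi/RI
  [9:7] rd=4 = r4
  [6:0] imm=74 = #74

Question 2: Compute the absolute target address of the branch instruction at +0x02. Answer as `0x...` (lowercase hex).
0xab58

@+02  big-endian(f0 02) = 0xf002
  top 6b → 0x3c → jz [J]
  imm: (w>>0)&0x3ff=0x2 → #2
  target = base 0xab52 + off 0x02 + 2 + imm 2 = 0xab58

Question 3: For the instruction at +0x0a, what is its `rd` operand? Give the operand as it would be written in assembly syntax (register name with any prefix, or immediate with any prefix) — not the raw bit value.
r7

+0x0a: f7 80 ⇒ word 0xf780 (big)
  top 6b → 0x3d → incr [R]
  [9:7] rd=7 = r7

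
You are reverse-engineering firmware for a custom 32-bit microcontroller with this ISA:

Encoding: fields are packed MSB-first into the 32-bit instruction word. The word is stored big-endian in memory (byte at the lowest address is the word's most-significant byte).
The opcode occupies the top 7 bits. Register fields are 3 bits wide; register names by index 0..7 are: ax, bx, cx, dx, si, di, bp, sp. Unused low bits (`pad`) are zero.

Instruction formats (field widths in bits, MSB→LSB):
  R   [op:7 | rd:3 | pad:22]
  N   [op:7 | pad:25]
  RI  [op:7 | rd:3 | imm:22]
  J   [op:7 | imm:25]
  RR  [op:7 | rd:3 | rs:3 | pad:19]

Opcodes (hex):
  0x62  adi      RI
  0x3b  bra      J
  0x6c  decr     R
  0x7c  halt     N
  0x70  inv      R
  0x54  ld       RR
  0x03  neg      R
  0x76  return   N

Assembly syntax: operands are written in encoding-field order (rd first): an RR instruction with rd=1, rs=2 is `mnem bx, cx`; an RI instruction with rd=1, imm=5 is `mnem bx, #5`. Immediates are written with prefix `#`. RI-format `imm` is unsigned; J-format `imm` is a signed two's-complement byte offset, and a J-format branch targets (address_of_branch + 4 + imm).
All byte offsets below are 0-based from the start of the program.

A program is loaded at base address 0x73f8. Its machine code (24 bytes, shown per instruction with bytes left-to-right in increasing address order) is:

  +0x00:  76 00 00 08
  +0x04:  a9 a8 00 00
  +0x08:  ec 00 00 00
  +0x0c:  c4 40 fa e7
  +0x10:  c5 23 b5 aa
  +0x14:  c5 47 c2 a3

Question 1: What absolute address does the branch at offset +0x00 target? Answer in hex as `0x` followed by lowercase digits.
0x7404

+0x00: 76 00 00 08 ⇒ word 0x76000008 (big)
  opcode bits[31:25]=0x3b: bra/J
  imm: (w>>0)&0x1ffffff=0x8 → #8
  target = base 0x73f8 + off 0x00 + 4 + imm 8 = 0x7404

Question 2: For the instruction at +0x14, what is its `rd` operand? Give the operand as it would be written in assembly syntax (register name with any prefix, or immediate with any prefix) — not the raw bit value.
di

+0x14: c5 47 c2 a3 ⇒ word 0xc547c2a3 (big)
  top 7b → 0x62 → adi [RI]
  rd@[24:22]=0x5 ⇒ di
  imm@[21:0]=0x7c2a3 ⇒ #508579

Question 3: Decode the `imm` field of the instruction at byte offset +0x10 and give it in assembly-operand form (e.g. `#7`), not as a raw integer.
#2340266

+0x10: c5 23 b5 aa ⇒ word 0xc523b5aa (big)
  top 7b → 0x62 → adi [RI]
  rd: (w>>22)&0x7=0x4 → si
  imm: (w>>0)&0x3fffff=0x23b5aa → #2340266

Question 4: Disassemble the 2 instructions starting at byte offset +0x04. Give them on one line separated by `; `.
ld bp, di; return

off 0x04: read a9 a8 00 00 as big → 0xa9a80000
  op=0xa9a80000>>25=0x54 ⇒ ld (RR)
  rd: (w>>22)&0x7=0x6 → bp
  rs: (w>>19)&0x7=0x5 → di
off 0x08: read ec 00 00 00 as big → 0xec000000
  op=0xec000000>>25=0x76 ⇒ return (N)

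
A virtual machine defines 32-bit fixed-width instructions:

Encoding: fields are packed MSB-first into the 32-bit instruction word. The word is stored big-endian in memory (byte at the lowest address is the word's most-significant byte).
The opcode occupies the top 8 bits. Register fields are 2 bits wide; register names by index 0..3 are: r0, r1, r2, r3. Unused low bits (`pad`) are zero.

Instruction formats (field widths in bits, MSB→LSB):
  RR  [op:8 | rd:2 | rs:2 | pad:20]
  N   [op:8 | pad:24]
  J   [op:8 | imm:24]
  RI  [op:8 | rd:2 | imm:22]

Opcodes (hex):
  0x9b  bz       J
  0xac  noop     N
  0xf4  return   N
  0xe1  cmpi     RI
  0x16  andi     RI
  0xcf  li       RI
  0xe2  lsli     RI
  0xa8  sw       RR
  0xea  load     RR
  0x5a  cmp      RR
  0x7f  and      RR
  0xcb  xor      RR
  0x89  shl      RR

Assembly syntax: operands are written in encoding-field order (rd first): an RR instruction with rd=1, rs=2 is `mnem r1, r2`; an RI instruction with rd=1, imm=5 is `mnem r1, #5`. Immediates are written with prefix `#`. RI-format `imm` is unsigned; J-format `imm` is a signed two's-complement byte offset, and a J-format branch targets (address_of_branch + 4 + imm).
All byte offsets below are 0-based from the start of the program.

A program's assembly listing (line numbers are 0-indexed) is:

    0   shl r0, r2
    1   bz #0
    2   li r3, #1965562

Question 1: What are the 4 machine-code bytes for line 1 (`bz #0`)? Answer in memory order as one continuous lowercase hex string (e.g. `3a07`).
9b000000

L1: bz op=0x9b:8|imm=0:24 ⇒ 0x9b000000 ⇒ big 9b 00 00 00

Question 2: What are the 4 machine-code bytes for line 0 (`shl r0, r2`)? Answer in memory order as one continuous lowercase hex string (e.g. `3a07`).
89200000

0. shl fields op=0x89:8|rd=0:2|rs=2:2|pad=0:20 → word 89200000h → 89 20 00 00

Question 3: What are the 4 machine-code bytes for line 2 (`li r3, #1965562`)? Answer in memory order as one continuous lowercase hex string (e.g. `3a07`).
2. li fields op=0xcf:8|rd=3:2|imm=1965562:22 → word cfddfdfah → cf dd fd fa

cfddfdfa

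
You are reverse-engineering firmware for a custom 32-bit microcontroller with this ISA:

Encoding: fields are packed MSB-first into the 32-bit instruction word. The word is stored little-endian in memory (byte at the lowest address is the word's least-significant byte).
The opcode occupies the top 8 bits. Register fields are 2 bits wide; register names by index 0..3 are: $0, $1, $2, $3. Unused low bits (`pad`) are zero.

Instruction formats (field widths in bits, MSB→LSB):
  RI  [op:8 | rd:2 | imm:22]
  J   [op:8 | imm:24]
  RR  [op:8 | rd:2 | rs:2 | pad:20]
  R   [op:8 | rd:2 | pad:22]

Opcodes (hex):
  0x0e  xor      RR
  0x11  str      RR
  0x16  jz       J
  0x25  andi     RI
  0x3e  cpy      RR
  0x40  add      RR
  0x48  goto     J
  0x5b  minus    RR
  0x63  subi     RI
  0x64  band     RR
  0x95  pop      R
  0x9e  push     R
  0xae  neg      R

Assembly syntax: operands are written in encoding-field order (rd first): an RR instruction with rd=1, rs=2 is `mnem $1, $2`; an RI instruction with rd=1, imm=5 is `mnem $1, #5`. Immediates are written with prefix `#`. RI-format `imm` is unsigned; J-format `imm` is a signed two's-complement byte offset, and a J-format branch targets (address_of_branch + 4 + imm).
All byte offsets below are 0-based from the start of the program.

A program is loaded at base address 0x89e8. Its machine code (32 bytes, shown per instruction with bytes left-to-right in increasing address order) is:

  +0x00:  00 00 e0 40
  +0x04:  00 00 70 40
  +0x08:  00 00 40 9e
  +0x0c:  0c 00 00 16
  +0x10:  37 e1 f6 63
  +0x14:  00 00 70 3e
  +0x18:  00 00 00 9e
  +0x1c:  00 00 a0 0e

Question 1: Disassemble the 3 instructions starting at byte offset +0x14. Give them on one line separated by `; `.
+0x14: 00 00 70 3e ⇒ word 0x3e700000 (little)
  top 8b → 0x3e → cpy [RR]
  rd: (w>>22)&0x3=0x1 → $1
  rs: (w>>20)&0x3=0x3 → $3
+0x18: 00 00 00 9e ⇒ word 0x9e000000 (little)
  top 8b → 0x9e → push [R]
  rd: (w>>22)&0x3=0x0 → $0
+0x1c: 00 00 a0 0e ⇒ word 0x0ea00000 (little)
  top 8b → 0xe → xor [RR]
  rd: (w>>22)&0x3=0x2 → $2
  rs: (w>>20)&0x3=0x2 → $2

cpy $1, $3; push $0; xor $2, $2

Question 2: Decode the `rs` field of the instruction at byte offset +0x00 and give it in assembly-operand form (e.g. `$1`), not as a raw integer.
$2

off 0x00: read 00 00 e0 40 as little → 0x40e00000
  top 8b → 0x40 → add [RR]
  rd@[23:22]=0x3 ⇒ $3
  rs@[21:20]=0x2 ⇒ $2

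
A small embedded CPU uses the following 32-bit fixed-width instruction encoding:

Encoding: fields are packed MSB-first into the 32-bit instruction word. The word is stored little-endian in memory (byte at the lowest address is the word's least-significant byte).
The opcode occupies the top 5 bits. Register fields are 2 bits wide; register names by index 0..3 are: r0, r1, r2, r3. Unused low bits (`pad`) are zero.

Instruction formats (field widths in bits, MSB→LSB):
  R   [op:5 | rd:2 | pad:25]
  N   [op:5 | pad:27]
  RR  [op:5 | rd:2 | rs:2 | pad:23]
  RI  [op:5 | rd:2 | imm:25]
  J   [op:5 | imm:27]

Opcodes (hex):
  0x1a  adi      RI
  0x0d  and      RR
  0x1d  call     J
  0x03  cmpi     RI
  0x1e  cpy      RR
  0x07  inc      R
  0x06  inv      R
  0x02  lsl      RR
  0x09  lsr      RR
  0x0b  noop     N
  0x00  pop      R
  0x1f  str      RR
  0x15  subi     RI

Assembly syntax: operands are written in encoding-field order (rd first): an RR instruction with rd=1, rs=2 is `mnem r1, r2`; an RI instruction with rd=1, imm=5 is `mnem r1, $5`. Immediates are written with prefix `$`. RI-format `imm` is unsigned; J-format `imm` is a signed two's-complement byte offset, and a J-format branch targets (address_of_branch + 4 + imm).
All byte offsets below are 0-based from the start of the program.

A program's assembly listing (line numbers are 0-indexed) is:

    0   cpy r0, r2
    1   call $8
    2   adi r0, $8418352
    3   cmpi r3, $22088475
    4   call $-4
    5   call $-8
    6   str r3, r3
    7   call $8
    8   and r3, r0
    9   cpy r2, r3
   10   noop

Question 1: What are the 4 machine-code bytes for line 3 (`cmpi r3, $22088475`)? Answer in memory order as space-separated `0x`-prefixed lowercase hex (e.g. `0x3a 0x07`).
0x1b 0x0b 0x51 0x1f

3. cmpi fields op=0x3:5|rd=3:2|imm=22088475:25 → word 1f510b1bh → 1b 0b 51 1f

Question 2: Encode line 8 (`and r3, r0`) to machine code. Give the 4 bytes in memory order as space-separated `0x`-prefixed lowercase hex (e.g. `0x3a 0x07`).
0x00 0x00 0x00 0x6e

8. and fields op=0xd:5|rd=3:2|rs=0:2|pad=0:23 → word 6e000000h → 00 00 00 6e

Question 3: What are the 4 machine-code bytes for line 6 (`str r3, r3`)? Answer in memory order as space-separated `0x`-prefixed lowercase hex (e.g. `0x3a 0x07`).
line 6 (str): pack op=0x1f:5|rd=3:2|rs=3:2|pad=0:23 = 0xff800000; little→ 00 00 80 ff

0x00 0x00 0x80 0xff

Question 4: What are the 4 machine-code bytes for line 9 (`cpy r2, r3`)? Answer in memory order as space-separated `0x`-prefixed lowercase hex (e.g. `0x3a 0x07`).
0x00 0x00 0x80 0xf5

L9: cpy op=0x1e:5|rd=2:2|rs=3:2|pad=0:23 ⇒ 0xf5800000 ⇒ little 00 00 80 f5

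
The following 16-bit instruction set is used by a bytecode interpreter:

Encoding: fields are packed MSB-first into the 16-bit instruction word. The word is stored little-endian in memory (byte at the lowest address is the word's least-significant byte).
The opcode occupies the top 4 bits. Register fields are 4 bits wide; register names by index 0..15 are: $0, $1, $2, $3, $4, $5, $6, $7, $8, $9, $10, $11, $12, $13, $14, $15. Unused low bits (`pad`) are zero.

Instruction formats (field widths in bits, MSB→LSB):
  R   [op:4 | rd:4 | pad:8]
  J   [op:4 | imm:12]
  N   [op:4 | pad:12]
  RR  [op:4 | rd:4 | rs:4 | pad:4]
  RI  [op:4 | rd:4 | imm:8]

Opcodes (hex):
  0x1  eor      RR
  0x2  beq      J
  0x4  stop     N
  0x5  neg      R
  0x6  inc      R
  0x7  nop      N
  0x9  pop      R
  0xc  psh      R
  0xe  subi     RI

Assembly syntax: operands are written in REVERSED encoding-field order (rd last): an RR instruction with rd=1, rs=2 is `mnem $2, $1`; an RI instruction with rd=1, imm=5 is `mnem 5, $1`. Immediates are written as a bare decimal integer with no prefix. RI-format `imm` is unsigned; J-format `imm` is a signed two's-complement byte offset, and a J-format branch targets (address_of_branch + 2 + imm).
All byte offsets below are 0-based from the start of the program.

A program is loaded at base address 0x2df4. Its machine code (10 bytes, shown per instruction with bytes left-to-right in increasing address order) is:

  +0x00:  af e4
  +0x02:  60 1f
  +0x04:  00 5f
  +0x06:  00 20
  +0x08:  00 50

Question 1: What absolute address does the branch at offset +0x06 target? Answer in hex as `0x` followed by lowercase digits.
off 0x06: read 00 20 as little → 0x2000
  top 4b → 0x2 → beq [J]
  [11:0] imm=0 = 0
  target = base 0x2df4 + off 0x06 + 2 + imm 0 = 0x2dfc

0x2dfc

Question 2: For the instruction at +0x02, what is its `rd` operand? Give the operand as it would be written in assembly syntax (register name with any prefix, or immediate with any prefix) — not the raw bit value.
[02] 60 1f → 0x1f60
  top 4b → 0x1 → eor [RR]
  rd: (w>>8)&0xf=0xf → $15
  rs: (w>>4)&0xf=0x6 → $6

$15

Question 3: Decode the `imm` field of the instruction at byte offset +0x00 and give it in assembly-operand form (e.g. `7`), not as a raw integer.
[00] af e4 → 0xe4af
  top 4b → 0xe → subi [RI]
  rd: (w>>8)&0xf=0x4 → $4
  imm: (w>>0)&0xff=0xaf → 175

175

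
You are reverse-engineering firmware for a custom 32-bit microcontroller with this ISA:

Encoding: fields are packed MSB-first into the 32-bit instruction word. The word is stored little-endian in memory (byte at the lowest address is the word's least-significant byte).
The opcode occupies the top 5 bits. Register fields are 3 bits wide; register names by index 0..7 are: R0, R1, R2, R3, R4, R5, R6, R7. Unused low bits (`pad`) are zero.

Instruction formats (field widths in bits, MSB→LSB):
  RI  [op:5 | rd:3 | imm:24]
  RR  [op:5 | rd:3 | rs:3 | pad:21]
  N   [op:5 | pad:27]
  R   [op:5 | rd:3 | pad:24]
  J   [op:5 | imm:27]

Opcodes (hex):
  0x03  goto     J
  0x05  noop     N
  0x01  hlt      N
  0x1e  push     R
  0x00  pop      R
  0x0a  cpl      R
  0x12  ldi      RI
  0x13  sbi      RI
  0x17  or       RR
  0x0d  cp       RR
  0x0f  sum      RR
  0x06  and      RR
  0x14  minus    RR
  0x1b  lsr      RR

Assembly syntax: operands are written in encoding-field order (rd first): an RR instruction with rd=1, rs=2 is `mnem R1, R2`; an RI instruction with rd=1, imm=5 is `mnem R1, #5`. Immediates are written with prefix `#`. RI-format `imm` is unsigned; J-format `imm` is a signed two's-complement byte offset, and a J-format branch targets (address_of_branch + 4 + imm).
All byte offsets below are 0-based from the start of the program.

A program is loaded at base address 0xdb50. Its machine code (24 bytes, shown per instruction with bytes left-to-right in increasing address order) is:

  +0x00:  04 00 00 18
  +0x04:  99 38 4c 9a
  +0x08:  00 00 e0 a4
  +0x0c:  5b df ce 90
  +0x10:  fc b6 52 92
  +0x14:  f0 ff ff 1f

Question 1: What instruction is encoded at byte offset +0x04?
sbi R2, #4995225

@+04  little-endian(99 38 4c 9a) = 0x9a4c3899
  op=0x9a4c3899>>27=0x13 ⇒ sbi (RI)
  rd: (w>>24)&0x7=0x2 → R2
  imm: (w>>0)&0xffffff=0x4c3899 → #4995225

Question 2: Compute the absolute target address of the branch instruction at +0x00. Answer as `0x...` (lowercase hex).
+0x00: 04 00 00 18 ⇒ word 0x18000004 (little)
  opcode bits[31:27]=0x3: goto/J
  imm@[26:0]=0x4 ⇒ #4
  target = base 0xdb50 + off 0x00 + 4 + imm 4 = 0xdb58

0xdb58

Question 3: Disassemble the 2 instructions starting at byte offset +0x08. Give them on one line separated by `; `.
[08] 00 00 e0 a4 → 0xa4e00000
  op=0xa4e00000>>27=0x14 ⇒ minus (RR)
  rd: (w>>24)&0x7=0x4 → R4
  rs: (w>>21)&0x7=0x7 → R7
[0c] 5b df ce 90 → 0x90cedf5b
  op=0x90cedf5b>>27=0x12 ⇒ ldi (RI)
  rd: (w>>24)&0x7=0x0 → R0
  imm: (w>>0)&0xffffff=0xcedf5b → #13557595

minus R4, R7; ldi R0, #13557595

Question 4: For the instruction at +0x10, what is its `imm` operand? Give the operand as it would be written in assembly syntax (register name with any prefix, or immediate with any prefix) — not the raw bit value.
[10] fc b6 52 92 → 0x9252b6fc
  opcode bits[31:27]=0x12: ldi/RI
  [26:24] rd=2 = R2
  [23:0] imm=5420796 = #5420796

#5420796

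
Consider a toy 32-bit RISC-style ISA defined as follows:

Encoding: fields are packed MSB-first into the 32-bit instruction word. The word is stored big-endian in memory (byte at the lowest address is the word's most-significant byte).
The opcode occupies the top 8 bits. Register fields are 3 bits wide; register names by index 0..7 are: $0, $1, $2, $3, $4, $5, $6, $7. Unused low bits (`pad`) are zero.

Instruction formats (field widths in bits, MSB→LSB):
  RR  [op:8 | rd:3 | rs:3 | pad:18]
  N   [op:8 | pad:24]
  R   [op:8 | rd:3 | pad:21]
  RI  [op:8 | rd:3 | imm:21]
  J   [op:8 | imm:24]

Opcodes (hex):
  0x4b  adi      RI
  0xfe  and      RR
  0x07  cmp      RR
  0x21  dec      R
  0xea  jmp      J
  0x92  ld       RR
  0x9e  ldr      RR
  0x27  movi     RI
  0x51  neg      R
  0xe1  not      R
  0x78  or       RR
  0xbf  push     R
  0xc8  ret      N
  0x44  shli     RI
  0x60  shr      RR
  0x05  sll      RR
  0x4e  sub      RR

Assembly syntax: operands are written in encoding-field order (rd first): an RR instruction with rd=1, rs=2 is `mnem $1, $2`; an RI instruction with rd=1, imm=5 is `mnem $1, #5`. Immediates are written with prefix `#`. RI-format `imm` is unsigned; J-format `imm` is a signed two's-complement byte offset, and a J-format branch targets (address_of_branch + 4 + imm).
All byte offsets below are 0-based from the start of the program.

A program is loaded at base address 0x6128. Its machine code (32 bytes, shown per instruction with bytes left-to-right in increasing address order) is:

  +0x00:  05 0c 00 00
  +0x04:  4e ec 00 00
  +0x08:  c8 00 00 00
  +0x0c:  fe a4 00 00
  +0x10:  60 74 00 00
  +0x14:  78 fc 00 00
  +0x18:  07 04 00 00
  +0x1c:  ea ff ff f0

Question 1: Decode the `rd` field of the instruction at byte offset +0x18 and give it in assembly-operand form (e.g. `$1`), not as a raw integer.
@+18  big-endian(07 04 00 00) = 0x07040000
  op=0x07040000>>24=0x7 ⇒ cmp (RR)
  [23:21] rd=0 = $0
  [20:18] rs=1 = $1

$0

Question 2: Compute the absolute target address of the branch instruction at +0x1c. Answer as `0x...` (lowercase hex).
+0x1c: ea ff ff f0 ⇒ word 0xeafffff0 (big)
  op=0xeafffff0>>24=0xea ⇒ jmp (J)
  imm: (w>>0)&0xffffff=0xfffff0 (s24→-16) → #-16
  target = base 0x6128 + off 0x1c + 4 + imm -16 = 0x6138

0x6138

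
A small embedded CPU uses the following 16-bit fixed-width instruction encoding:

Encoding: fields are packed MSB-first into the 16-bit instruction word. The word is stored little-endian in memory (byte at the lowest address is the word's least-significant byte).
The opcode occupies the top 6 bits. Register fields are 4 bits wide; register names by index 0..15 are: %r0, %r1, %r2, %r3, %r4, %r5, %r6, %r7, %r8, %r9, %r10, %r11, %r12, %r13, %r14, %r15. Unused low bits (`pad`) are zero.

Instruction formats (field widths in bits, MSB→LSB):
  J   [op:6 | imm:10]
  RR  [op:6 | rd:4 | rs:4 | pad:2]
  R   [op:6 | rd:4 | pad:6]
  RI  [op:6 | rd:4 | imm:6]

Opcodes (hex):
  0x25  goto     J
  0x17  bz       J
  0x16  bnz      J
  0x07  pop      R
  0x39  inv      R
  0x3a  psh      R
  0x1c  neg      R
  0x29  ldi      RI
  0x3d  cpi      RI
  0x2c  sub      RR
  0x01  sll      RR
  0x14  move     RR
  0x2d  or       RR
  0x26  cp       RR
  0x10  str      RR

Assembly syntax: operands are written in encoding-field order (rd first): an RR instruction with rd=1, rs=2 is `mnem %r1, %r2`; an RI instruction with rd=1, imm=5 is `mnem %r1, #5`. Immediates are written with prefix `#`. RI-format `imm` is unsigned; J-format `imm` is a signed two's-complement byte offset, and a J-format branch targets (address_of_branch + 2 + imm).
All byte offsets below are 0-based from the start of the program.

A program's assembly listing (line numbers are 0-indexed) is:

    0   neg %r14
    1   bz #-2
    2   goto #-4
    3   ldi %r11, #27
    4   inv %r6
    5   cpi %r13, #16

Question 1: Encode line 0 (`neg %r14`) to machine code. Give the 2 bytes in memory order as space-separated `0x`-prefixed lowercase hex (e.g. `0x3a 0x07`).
L0: neg op=0x1c:6|rd=14:4|pad=0:6 ⇒ 0x7380 ⇒ little 80 73

0x80 0x73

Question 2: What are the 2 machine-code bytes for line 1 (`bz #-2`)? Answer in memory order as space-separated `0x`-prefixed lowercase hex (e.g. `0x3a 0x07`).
1. bz fields op=0x17:6|imm=-2:10 → word 5ffeh → fe 5f

0xfe 0x5f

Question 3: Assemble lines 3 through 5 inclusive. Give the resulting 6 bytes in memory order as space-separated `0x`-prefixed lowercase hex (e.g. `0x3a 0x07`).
line 3 (ldi): pack op=0x29:6|rd=11:4|imm=27:6 = 0xa6db; little→ db a6
line 4 (inv): pack op=0x39:6|rd=6:4|pad=0:6 = 0xe580; little→ 80 e5
line 5 (cpi): pack op=0x3d:6|rd=13:4|imm=16:6 = 0xf750; little→ 50 f7

0xdb 0xa6 0x80 0xe5 0x50 0xf7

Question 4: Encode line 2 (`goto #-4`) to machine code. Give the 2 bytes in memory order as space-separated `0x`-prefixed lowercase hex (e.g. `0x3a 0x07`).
line 2 (goto): pack op=0x25:6|imm=-4:10 = 0x97fc; little→ fc 97

0xfc 0x97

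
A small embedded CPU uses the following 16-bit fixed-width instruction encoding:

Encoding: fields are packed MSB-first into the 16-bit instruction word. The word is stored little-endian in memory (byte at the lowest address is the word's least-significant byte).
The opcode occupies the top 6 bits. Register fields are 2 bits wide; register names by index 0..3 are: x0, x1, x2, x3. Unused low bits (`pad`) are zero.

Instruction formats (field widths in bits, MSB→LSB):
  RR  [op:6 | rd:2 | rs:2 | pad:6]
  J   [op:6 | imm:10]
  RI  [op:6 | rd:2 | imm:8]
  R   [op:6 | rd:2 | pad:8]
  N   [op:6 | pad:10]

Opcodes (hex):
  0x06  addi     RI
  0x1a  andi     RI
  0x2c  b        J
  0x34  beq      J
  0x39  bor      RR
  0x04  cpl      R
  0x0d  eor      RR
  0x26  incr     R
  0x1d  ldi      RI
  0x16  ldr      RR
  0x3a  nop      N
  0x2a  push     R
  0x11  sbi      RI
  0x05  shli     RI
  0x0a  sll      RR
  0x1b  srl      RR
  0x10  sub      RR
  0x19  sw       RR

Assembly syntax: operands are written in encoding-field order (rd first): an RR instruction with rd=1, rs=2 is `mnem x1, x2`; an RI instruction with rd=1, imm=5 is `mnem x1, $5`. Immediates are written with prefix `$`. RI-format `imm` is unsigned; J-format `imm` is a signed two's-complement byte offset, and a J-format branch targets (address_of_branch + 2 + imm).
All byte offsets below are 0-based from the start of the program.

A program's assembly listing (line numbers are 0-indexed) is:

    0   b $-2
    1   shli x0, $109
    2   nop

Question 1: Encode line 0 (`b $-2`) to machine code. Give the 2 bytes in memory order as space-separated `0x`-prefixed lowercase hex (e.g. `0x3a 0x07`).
0. b fields op=0x2c:6|imm=-2:10 → word b3feh → fe b3

0xfe 0xb3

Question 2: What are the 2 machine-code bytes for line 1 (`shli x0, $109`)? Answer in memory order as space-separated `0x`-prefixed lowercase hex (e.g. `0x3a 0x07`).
0x6d 0x14

1. shli fields op=0x5:6|rd=0:2|imm=109:8 → word 146dh → 6d 14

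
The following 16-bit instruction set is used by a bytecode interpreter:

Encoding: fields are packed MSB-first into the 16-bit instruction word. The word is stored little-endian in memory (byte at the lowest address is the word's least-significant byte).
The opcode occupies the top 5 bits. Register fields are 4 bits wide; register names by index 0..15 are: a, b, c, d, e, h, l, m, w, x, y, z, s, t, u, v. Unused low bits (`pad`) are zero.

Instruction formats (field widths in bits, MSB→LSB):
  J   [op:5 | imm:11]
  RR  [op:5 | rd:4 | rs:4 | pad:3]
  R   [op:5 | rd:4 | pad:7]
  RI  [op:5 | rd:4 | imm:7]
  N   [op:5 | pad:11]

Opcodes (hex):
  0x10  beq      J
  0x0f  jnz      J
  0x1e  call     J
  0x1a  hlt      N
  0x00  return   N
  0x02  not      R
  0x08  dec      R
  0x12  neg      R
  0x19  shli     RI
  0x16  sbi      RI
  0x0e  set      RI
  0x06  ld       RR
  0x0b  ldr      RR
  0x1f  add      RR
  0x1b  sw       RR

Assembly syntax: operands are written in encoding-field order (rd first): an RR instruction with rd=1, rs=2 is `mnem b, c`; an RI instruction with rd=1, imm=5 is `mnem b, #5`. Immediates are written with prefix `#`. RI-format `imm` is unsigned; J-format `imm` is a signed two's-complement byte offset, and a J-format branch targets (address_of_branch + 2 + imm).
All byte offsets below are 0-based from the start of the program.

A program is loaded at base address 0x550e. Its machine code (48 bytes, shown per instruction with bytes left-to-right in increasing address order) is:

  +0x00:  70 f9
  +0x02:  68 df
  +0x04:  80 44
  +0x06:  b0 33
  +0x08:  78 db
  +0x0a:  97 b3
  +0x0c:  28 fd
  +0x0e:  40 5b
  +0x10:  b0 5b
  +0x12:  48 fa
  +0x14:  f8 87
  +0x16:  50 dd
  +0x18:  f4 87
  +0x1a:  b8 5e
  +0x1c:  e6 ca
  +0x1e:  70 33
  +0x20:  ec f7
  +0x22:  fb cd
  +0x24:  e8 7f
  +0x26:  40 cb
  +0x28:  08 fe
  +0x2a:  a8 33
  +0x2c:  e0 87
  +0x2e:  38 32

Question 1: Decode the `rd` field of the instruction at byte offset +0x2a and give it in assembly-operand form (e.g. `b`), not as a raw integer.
m

off 0x2a: read a8 33 as little → 0x33a8
  opcode bits[15:11]=0x6: ld/RR
  rd@[10:7]=0x7 ⇒ m
  rs@[6:3]=0x5 ⇒ h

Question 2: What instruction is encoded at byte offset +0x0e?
@+0e  little-endian(40 5b) = 0x5b40
  opcode bits[15:11]=0xb: ldr/RR
  rd@[10:7]=0x6 ⇒ l
  rs@[6:3]=0x8 ⇒ w

ldr l, w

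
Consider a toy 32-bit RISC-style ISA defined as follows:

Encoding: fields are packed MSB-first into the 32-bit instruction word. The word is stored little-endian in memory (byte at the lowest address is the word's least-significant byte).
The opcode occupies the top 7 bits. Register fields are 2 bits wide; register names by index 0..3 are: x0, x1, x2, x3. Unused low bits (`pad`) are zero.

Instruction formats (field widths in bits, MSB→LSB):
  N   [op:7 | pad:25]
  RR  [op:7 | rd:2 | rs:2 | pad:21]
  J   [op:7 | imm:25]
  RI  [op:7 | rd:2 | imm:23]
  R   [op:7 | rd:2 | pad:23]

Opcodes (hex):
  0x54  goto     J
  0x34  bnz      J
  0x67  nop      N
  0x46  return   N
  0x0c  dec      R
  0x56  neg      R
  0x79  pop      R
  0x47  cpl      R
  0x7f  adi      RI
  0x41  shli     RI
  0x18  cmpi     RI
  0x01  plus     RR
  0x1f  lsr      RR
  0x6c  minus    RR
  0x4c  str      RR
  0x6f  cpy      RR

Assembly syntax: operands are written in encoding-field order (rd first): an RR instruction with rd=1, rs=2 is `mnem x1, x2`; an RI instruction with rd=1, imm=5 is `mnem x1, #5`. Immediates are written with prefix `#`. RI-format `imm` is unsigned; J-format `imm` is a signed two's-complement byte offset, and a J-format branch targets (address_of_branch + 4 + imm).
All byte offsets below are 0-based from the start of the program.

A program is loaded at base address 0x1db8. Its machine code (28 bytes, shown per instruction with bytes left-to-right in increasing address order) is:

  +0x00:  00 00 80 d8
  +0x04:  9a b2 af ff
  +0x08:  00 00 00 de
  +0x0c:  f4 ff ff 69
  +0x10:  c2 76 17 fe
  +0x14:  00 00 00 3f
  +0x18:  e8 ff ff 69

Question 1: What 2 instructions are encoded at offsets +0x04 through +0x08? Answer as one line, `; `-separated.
adi x3, #3125914; cpy x0, x0

@+04  little-endian(9a b2 af ff) = 0xffafb29a
  opcode bits[31:25]=0x7f: adi/RI
  [24:23] rd=3 = x3
  [22:0] imm=3125914 = #3125914
@+08  little-endian(00 00 00 de) = 0xde000000
  opcode bits[31:25]=0x6f: cpy/RR
  [24:23] rd=0 = x0
  [22:21] rs=0 = x0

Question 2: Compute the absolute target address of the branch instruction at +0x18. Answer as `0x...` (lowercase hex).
@+18  little-endian(e8 ff ff 69) = 0x69ffffe8
  opcode bits[31:25]=0x34: bnz/J
  [24:0] imm=33554408 (s25→-24) = #-24
  target = base 0x1db8 + off 0x18 + 4 + imm -24 = 0x1dbc

0x1dbc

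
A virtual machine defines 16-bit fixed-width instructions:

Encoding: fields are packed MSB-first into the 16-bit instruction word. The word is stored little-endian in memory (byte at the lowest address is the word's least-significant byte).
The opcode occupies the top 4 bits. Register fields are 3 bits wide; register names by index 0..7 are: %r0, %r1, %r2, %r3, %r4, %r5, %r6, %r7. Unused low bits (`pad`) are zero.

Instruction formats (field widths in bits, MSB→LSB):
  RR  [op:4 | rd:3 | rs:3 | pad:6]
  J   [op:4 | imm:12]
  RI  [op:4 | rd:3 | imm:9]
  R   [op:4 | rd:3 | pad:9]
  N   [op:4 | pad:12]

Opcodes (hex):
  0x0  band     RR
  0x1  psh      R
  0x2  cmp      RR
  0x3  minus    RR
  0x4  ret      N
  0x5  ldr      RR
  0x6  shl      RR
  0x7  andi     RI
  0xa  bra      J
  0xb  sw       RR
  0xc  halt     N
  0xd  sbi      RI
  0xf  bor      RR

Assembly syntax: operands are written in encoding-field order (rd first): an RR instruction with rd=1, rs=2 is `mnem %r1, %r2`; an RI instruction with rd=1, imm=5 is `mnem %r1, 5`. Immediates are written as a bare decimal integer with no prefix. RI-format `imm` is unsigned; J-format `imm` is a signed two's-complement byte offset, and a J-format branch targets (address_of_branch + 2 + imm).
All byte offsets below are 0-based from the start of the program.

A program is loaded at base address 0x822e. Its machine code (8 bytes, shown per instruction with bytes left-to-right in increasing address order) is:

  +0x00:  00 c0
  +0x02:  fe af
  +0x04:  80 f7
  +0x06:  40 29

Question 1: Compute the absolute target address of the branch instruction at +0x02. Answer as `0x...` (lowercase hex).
+0x02: fe af ⇒ word 0xaffe (little)
  op=0xaffe>>12=0xa ⇒ bra (J)
  imm@[11:0]=0xffe (s12→-2) ⇒ -2
  target = base 0x822e + off 0x02 + 2 + imm -2 = 0x8230

0x8230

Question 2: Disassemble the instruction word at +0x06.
cmp %r4, %r5

+0x06: 40 29 ⇒ word 0x2940 (little)
  top 4b → 0x2 → cmp [RR]
  [11:9] rd=4 = %r4
  [8:6] rs=5 = %r5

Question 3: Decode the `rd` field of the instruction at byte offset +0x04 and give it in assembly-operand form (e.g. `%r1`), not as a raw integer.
%r3

[04] 80 f7 → 0xf780
  op=0xf780>>12=0xf ⇒ bor (RR)
  rd: (w>>9)&0x7=0x3 → %r3
  rs: (w>>6)&0x7=0x6 → %r6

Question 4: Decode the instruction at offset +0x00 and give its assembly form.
@+00  little-endian(00 c0) = 0xc000
  opcode bits[15:12]=0xc: halt/N

halt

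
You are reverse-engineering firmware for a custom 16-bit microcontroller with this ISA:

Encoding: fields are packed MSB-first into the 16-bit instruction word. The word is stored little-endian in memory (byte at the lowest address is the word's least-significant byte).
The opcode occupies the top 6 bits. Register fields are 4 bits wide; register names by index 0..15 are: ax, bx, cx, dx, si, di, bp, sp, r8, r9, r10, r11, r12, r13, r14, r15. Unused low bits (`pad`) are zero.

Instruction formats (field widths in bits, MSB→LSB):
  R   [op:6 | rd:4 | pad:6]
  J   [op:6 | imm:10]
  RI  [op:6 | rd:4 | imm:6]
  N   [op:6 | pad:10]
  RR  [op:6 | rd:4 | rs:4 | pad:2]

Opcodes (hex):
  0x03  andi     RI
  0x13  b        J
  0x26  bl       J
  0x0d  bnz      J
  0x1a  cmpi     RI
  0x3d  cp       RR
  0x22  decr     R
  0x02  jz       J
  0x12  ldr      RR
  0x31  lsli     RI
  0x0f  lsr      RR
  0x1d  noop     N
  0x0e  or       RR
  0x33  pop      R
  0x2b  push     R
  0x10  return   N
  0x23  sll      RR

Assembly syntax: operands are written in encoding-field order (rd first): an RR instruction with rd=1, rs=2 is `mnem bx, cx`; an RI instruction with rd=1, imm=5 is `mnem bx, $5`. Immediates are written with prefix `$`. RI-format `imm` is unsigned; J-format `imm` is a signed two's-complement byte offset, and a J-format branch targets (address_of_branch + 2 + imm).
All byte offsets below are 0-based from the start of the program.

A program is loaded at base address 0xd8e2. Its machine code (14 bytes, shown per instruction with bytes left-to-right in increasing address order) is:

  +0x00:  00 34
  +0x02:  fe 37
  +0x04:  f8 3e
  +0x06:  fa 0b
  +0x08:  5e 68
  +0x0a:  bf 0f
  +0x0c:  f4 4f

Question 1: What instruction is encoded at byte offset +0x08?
cmpi bx, $30

[08] 5e 68 → 0x685e
  top 6b → 0x1a → cmpi [RI]
  rd@[9:6]=0x1 ⇒ bx
  imm@[5:0]=0x1e ⇒ $30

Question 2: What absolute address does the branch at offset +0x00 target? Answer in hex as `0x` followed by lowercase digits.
0xd8e4

off 0x00: read 00 34 as little → 0x3400
  opcode bits[15:10]=0xd: bnz/J
  [9:0] imm=0 = $0
  target = base 0xd8e2 + off 0x00 + 2 + imm 0 = 0xd8e4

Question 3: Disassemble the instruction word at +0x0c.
@+0c  little-endian(f4 4f) = 0x4ff4
  opcode bits[15:10]=0x13: b/J
  [9:0] imm=1012 (s10→-12) = $-12

b $-12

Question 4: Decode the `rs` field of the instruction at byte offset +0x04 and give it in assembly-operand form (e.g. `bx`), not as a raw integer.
off 0x04: read f8 3e as little → 0x3ef8
  opcode bits[15:10]=0xf: lsr/RR
  rd: (w>>6)&0xf=0xb → r11
  rs: (w>>2)&0xf=0xe → r14

r14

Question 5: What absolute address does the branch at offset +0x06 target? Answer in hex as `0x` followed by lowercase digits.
[06] fa 0b → 0x0bfa
  top 6b → 0x2 → jz [J]
  imm: (w>>0)&0x3ff=0x3fa (s10→-6) → $-6
  target = base 0xd8e2 + off 0x06 + 2 + imm -6 = 0xd8e4

0xd8e4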